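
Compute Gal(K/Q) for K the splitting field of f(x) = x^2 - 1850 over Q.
Gal(K/Q) = Z/2Z (cyclic of order 2)

x^2 - 1850 is irreducible over Q since 1850 is not a rational square. The splitting field Q(sqrt(1850)) has degree 2 over Q, and its unique nontrivial automorphism is sqrt(1850) ↦ -sqrt(1850). Hence Gal(Q(sqrt(1850))/Q) = Z/2Z.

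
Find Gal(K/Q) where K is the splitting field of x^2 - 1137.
Gal(K/Q) = Z/2Z (cyclic of order 2)

x^2 - 1137 is irreducible over Q since 1137 is not a rational square. The splitting field Q(sqrt(1137)) has degree 2 over Q, and its unique nontrivial automorphism is sqrt(1137) ↦ -sqrt(1137). Hence Gal(Q(sqrt(1137))/Q) = Z/2Z.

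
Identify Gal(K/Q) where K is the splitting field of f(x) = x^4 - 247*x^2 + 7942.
Gal(K/Q) = V_4 (Klein four-group, Z/2Z × Z/2Z)

f factors as (x^2 - 209)(x^2 - 38), so the splitting field is K = Q(sqrt(209), sqrt(38)). The elements 209, 38, 7942 are all non-squares in Q, so sqrt(209) and sqrt(38) generate independent quadratic extensions. Thus [K:Q] = 4 and Gal(K/Q) is generated by the two order-2 automorphisms sqrt(209) ↦ -sqrt(209) and sqrt(38) ↦ -sqrt(38), giving V_4.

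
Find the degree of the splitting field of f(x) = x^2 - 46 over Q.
[K:Q] = 2

The polynomial x^2 - 46 is irreducible over Q since 46 is not a perfect square. Its splitting field is Q(sqrt(46)), which has degree 2 over Q.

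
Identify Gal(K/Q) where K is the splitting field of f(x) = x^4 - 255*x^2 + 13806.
Gal(K/Q) = V_4 (Klein four-group, Z/2Z × Z/2Z)

f factors as (x^2 - 78)(x^2 - 177), so the splitting field is K = Q(sqrt(78), sqrt(177)). The elements 78, 177, 13806 are all non-squares in Q, so sqrt(78) and sqrt(177) generate independent quadratic extensions. Thus [K:Q] = 4 and Gal(K/Q) is generated by the two order-2 automorphisms sqrt(78) ↦ -sqrt(78) and sqrt(177) ↦ -sqrt(177), giving V_4.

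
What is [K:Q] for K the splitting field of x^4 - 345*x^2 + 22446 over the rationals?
[K:Q] = 4

f factors as (x^2 - 87)(x^2 - 258); the splitting field is K = Q(sqrt(87), sqrt(258)). Since 87, 258, and 22446 are all non-squares in Q, the three subfields Q(sqrt(87)), Q(sqrt(258)), Q(sqrt(22446)) are distinct degree-2 extensions, so [K:Q] = 4 (Klein four Galois group).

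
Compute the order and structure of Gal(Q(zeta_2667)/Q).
|Gal(Q(zeta_2667)/Q)| = phi(2667) = 1512; group ≅ (Z/2667Z)^* ≅ Z/2Z × Z/6Z × Z/126Z

The n-th cyclotomic polynomial Φ_2667(x) is the minimal polynomial of zeta_2667 over Q and has degree phi(2667) = 1512. So Q(zeta_2667) is a degree-1512 Galois extension with Galois group (Z/2667Z)^*. By CRT, (Z/2667Z)^* ≅ (Z/3Z)^* × (Z/7Z)^* × (Z/127Z)^*. Each prime-power unit group is (Z/3Z)^* ≅ Z/2Z; (Z/7Z)^* ≅ Z/6Z; (Z/127Z)^* ≅ Z/126Z. Hence Gal(Q(zeta_2667)/Q) ≅ Z/2Z × Z/6Z × Z/126Z.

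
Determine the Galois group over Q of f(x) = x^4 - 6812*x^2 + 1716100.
Gal(K/Q) = Z/2Z (cyclic of order 2)

f factors as (x^2 - 6550)(x^2 - 262), so the splitting field is K = Q(sqrt(6550), sqrt(262)). The squarefree part of 6550 is 262 and the squarefree part of 262 is also 262, so sqrt(6550) and sqrt(262) are both rational multiples of sqrt(262). Hence Q(sqrt(6550)) = Q(sqrt(262)) = Q(sqrt(262)), and the splitting field collapses to a single degree-2 extension with Galois group Z/2Z.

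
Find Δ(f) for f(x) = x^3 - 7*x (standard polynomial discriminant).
Δ = 1372

For a depressed cubic x^3 + p x + q the discriminant is Δ = -4 p^3 - 27 q^2 = -4*(-7)^3 - 27*(0)^2 = 1372 - 0 = 1372.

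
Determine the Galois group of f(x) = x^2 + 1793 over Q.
Gal(K/Q) = Z/2Z (cyclic of order 2)

x^2 + 1793 is irreducible over Q since -1793 is not a rational square. The splitting field Q(sqrt(-1793)) has degree 2 over Q, and its unique nontrivial automorphism is sqrt(-1793) ↦ -sqrt(-1793). Hence Gal(Q(sqrt(-1793))/Q) = Z/2Z.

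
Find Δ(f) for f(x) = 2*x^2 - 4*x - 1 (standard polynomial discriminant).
Δ = 24

For a quadratic a x^2 + b x + c the discriminant is Δ = b^2 - 4ac = (-4)^2 - 4*(2)*(-1) = 16 - (-8) = 24.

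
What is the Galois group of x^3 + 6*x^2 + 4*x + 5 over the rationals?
Gal(K/Q) = S_3 (symmetric group of order 6)

Compute the discriminant of x^3 + (6)*x^2 + (4)*x + (5): Δ = -2515. Since Δ is not a rational square, the Galois group is not contained in A_3; it must be the full S_3 (irreducibility of the cubic rules out anything smaller).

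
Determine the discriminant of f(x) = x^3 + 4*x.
Δ = -256

For a depressed cubic x^3 + p x + q the discriminant is Δ = -4 p^3 - 27 q^2 = -4*(4)^3 - 27*(0)^2 = -256 - 0 = -256.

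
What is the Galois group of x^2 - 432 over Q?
Gal(K/Q) = Z/2Z (cyclic of order 2)

x^2 - 432 is irreducible over Q since 432 is not a rational square. The splitting field Q(sqrt(432)) has degree 2 over Q, and its unique nontrivial automorphism is sqrt(432) ↦ -sqrt(432). Hence Gal(Q(sqrt(432))/Q) = Z/2Z.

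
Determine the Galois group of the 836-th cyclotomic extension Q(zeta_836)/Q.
|Gal(Q(zeta_836)/Q)| = phi(836) = 360; group ≅ (Z/836Z)^* ≅ Z/2Z × Z/10Z × Z/18Z

The n-th cyclotomic polynomial Φ_836(x) is the minimal polynomial of zeta_836 over Q and has degree phi(836) = 360. So Q(zeta_836) is a degree-360 Galois extension with Galois group (Z/836Z)^*. By CRT, (Z/836Z)^* ≅ (Z/4Z)^* × (Z/11Z)^* × (Z/19Z)^*. Each prime-power unit group is (Z/4Z)^* ≅ Z/2Z; (Z/11Z)^* ≅ Z/10Z; (Z/19Z)^* ≅ Z/18Z. Hence Gal(Q(zeta_836)/Q) ≅ Z/2Z × Z/10Z × Z/18Z.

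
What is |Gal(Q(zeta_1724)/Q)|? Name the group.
|Gal(Q(zeta_1724)/Q)| = phi(1724) = 860; group ≅ (Z/1724Z)^* ≅ Z/2Z × Z/430Z

The n-th cyclotomic polynomial Φ_1724(x) is the minimal polynomial of zeta_1724 over Q and has degree phi(1724) = 860. So Q(zeta_1724) is a degree-860 Galois extension with Galois group (Z/1724Z)^*. By CRT, (Z/1724Z)^* ≅ (Z/4Z)^* × (Z/431Z)^*. Each prime-power unit group is (Z/4Z)^* ≅ Z/2Z; (Z/431Z)^* ≅ Z/430Z. Hence Gal(Q(zeta_1724)/Q) ≅ Z/2Z × Z/430Z.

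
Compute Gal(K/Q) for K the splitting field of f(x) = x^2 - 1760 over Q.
Gal(K/Q) = Z/2Z (cyclic of order 2)

x^2 - 1760 is irreducible over Q since 1760 is not a rational square. The splitting field Q(sqrt(1760)) has degree 2 over Q, and its unique nontrivial automorphism is sqrt(1760) ↦ -sqrt(1760). Hence Gal(Q(sqrt(1760))/Q) = Z/2Z.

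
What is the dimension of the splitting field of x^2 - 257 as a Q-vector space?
[K:Q] = 2

The polynomial x^2 - 257 is irreducible over Q since 257 is not a perfect square. Its splitting field is Q(sqrt(257)), which has degree 2 over Q.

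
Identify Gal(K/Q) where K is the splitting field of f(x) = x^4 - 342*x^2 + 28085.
Gal(K/Q) = V_4 (Klein four-group, Z/2Z × Z/2Z)

f factors as (x^2 - 205)(x^2 - 137), so the splitting field is K = Q(sqrt(205), sqrt(137)). The elements 205, 137, 28085 are all non-squares in Q, so sqrt(205) and sqrt(137) generate independent quadratic extensions. Thus [K:Q] = 4 and Gal(K/Q) is generated by the two order-2 automorphisms sqrt(205) ↦ -sqrt(205) and sqrt(137) ↦ -sqrt(137), giving V_4.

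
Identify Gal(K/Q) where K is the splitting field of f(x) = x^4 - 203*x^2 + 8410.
Gal(K/Q) = V_4 (Klein four-group, Z/2Z × Z/2Z)

f factors as (x^2 - 58)(x^2 - 145), so the splitting field is K = Q(sqrt(58), sqrt(145)). The elements 58, 145, 8410 are all non-squares in Q, so sqrt(58) and sqrt(145) generate independent quadratic extensions. Thus [K:Q] = 4 and Gal(K/Q) is generated by the two order-2 automorphisms sqrt(58) ↦ -sqrt(58) and sqrt(145) ↦ -sqrt(145), giving V_4.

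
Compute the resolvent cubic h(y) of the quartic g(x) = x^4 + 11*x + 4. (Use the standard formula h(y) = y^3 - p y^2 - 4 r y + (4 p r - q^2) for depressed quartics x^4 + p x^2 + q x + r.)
h(y) = y^3 - 16*y - 121

Identify coefficients: p = 0, q = 11, r = 4.
Plug into h(y) = y^3 - p y^2 - 4 r y + (4 p r - q^2):
  h(y) = y^3 - (0) y^2 - 4*(4) y + (4*(0)*(4) - (11)^2)
       = y^3 + (0) y^2 + (-16) y + (-121).
Simplifying: h(y) = y^3 - 16*y - 121.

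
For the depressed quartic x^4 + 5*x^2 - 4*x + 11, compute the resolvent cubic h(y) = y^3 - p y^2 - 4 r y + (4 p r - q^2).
h(y) = y^3 - 5*y^2 - 44*y + 204

Identify coefficients: p = 5, q = -4, r = 11.
Plug into h(y) = y^3 - p y^2 - 4 r y + (4 p r - q^2):
  h(y) = y^3 - (5) y^2 - 4*(11) y + (4*(5)*(11) - (-4)^2)
       = y^3 + (-5) y^2 + (-44) y + (204).
Simplifying: h(y) = y^3 - 5*y^2 - 44*y + 204.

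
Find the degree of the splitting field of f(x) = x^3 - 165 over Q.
[K:Q] = 6

x^3 - 165 has one real root r = 165^(1/3) and two complex roots r*zeta_3, r*zeta_3^2 where zeta_3 = e^(2*pi*i/3). The splitting field is Q(r, zeta_3). [Q(r):Q] = 3 and [Q(zeta_3):Q] = 2 with gcd = 1, so [Q(r, zeta_3):Q] = 3 * 2 = 6.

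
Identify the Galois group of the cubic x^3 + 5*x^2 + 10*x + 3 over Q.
Gal(K/Q) = S_3 (symmetric group of order 6)

Compute the discriminant of x^3 + (5)*x^2 + (10)*x + (3): Δ = -543. Since Δ is not a rational square, the Galois group is not contained in A_3; it must be the full S_3 (irreducibility of the cubic rules out anything smaller).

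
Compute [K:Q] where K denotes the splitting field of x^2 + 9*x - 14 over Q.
[K:Q] = 2

The discriminant of x^2 + (9)*x + (-14) is b^2 - 4c = 81 - (-56) = 137. Since 137 is not a perfect square in Q, the polynomial is irreducible over Q. Its two roots generate a degree-2 extension, so [K:Q] = 2.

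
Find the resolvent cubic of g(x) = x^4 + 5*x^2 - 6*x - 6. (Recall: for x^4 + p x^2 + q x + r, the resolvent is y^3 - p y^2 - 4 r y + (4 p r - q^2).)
h(y) = y^3 - 5*y^2 + 24*y - 156

Identify coefficients: p = 5, q = -6, r = -6.
Plug into h(y) = y^3 - p y^2 - 4 r y + (4 p r - q^2):
  h(y) = y^3 - (5) y^2 - 4*(-6) y + (4*(5)*(-6) - (-6)^2)
       = y^3 + (-5) y^2 + (24) y + (-156).
Simplifying: h(y) = y^3 - 5*y^2 + 24*y - 156.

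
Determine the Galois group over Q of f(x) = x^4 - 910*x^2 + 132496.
Gal(K/Q) = Z/2Z (cyclic of order 2)

f factors as (x^2 - 182)(x^2 - 728), so the splitting field is K = Q(sqrt(182), sqrt(728)). The squarefree part of 182 is 182 and the squarefree part of 728 is also 182, so sqrt(182) and sqrt(728) are both rational multiples of sqrt(182). Hence Q(sqrt(182)) = Q(sqrt(728)) = Q(sqrt(182)), and the splitting field collapses to a single degree-2 extension with Galois group Z/2Z.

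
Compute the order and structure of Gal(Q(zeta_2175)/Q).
|Gal(Q(zeta_2175)/Q)| = phi(2175) = 1120; group ≅ (Z/2175Z)^* ≅ Z/2Z × Z/20Z × Z/28Z

The n-th cyclotomic polynomial Φ_2175(x) is the minimal polynomial of zeta_2175 over Q and has degree phi(2175) = 1120. So Q(zeta_2175) is a degree-1120 Galois extension with Galois group (Z/2175Z)^*. By CRT, (Z/2175Z)^* ≅ (Z/3Z)^* × (Z/25Z)^* × (Z/29Z)^*. Each prime-power unit group is (Z/3Z)^* ≅ Z/2Z; (Z/25Z)^* ≅ Z/20Z; (Z/29Z)^* ≅ Z/28Z. Hence Gal(Q(zeta_2175)/Q) ≅ Z/2Z × Z/20Z × Z/28Z.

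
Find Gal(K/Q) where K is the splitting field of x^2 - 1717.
Gal(K/Q) = Z/2Z (cyclic of order 2)

x^2 - 1717 is irreducible over Q since 1717 is not a rational square. The splitting field Q(sqrt(1717)) has degree 2 over Q, and its unique nontrivial automorphism is sqrt(1717) ↦ -sqrt(1717). Hence Gal(Q(sqrt(1717))/Q) = Z/2Z.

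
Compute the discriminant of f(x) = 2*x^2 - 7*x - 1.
Δ = 57

For a quadratic a x^2 + b x + c the discriminant is Δ = b^2 - 4ac = (-7)^2 - 4*(2)*(-1) = 49 - (-8) = 57.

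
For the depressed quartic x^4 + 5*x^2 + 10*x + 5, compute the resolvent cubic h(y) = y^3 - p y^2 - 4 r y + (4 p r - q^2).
h(y) = y^3 - 5*y^2 - 20*y

Identify coefficients: p = 5, q = 10, r = 5.
Plug into h(y) = y^3 - p y^2 - 4 r y + (4 p r - q^2):
  h(y) = y^3 - (5) y^2 - 4*(5) y + (4*(5)*(5) - (10)^2)
       = y^3 + (-5) y^2 + (-20) y + (0).
Simplifying: h(y) = y^3 - 5*y^2 - 20*y.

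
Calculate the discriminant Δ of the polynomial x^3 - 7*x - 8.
Δ = -356

For a depressed cubic x^3 + p x + q the discriminant is Δ = -4 p^3 - 27 q^2 = -4*(-7)^3 - 27*(-8)^2 = 1372 - 1728 = -356.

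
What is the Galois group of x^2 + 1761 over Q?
Gal(K/Q) = Z/2Z (cyclic of order 2)

x^2 + 1761 is irreducible over Q since -1761 is not a rational square. The splitting field Q(sqrt(-1761)) has degree 2 over Q, and its unique nontrivial automorphism is sqrt(-1761) ↦ -sqrt(-1761). Hence Gal(Q(sqrt(-1761))/Q) = Z/2Z.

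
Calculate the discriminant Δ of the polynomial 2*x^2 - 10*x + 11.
Δ = 12

For a quadratic a x^2 + b x + c the discriminant is Δ = b^2 - 4ac = (-10)^2 - 4*(2)*(11) = 100 - (88) = 12.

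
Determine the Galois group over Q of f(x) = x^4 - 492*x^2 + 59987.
Gal(K/Q) = V_4 (Klein four-group, Z/2Z × Z/2Z)

f factors as (x^2 - 269)(x^2 - 223), so the splitting field is K = Q(sqrt(269), sqrt(223)). The elements 269, 223, 59987 are all non-squares in Q, so sqrt(269) and sqrt(223) generate independent quadratic extensions. Thus [K:Q] = 4 and Gal(K/Q) is generated by the two order-2 automorphisms sqrt(269) ↦ -sqrt(269) and sqrt(223) ↦ -sqrt(223), giving V_4.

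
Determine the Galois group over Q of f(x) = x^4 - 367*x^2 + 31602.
Gal(K/Q) = V_4 (Klein four-group, Z/2Z × Z/2Z)

f factors as (x^2 - 229)(x^2 - 138), so the splitting field is K = Q(sqrt(229), sqrt(138)). The elements 229, 138, 31602 are all non-squares in Q, so sqrt(229) and sqrt(138) generate independent quadratic extensions. Thus [K:Q] = 4 and Gal(K/Q) is generated by the two order-2 automorphisms sqrt(229) ↦ -sqrt(229) and sqrt(138) ↦ -sqrt(138), giving V_4.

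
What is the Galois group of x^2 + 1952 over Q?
Gal(K/Q) = Z/2Z (cyclic of order 2)

x^2 + 1952 is irreducible over Q since -1952 is not a rational square. The splitting field Q(sqrt(-1952)) has degree 2 over Q, and its unique nontrivial automorphism is sqrt(-1952) ↦ -sqrt(-1952). Hence Gal(Q(sqrt(-1952))/Q) = Z/2Z.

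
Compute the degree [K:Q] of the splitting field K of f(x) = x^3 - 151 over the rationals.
[K:Q] = 6

x^3 - 151 has one real root r = 151^(1/3) and two complex roots r*zeta_3, r*zeta_3^2 where zeta_3 = e^(2*pi*i/3). The splitting field is Q(r, zeta_3). [Q(r):Q] = 3 and [Q(zeta_3):Q] = 2 with gcd = 1, so [Q(r, zeta_3):Q] = 3 * 2 = 6.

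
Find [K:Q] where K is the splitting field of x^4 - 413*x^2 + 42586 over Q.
[K:Q] = 4

f factors as (x^2 - 214)(x^2 - 199); the splitting field is K = Q(sqrt(214), sqrt(199)). Since 214, 199, and 42586 are all non-squares in Q, the three subfields Q(sqrt(214)), Q(sqrt(199)), Q(sqrt(42586)) are distinct degree-2 extensions, so [K:Q] = 4 (Klein four Galois group).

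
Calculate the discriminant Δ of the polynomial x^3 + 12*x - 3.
Δ = -7155

For a depressed cubic x^3 + p x + q the discriminant is Δ = -4 p^3 - 27 q^2 = -4*(12)^3 - 27*(-3)^2 = -6912 - 243 = -7155.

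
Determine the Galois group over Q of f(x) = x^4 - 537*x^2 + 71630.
Gal(K/Q) = V_4 (Klein four-group, Z/2Z × Z/2Z)

f factors as (x^2 - 247)(x^2 - 290), so the splitting field is K = Q(sqrt(247), sqrt(290)). The elements 247, 290, 71630 are all non-squares in Q, so sqrt(247) and sqrt(290) generate independent quadratic extensions. Thus [K:Q] = 4 and Gal(K/Q) is generated by the two order-2 automorphisms sqrt(247) ↦ -sqrt(247) and sqrt(290) ↦ -sqrt(290), giving V_4.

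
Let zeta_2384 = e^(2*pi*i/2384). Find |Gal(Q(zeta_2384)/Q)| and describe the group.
|Gal(Q(zeta_2384)/Q)| = phi(2384) = 1184; group ≅ (Z/2384Z)^* ≅ Z/2Z × Z/4Z × Z/148Z

The n-th cyclotomic polynomial Φ_2384(x) is the minimal polynomial of zeta_2384 over Q and has degree phi(2384) = 1184. So Q(zeta_2384) is a degree-1184 Galois extension with Galois group (Z/2384Z)^*. By CRT, (Z/2384Z)^* ≅ (Z/16Z)^* × (Z/149Z)^*. Each prime-power unit group is (Z/16Z)^* ≅ Z/2Z × Z/4Z; (Z/149Z)^* ≅ Z/148Z. Hence Gal(Q(zeta_2384)/Q) ≅ Z/2Z × Z/4Z × Z/148Z.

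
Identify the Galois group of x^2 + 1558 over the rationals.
Gal(K/Q) = Z/2Z (cyclic of order 2)

x^2 + 1558 is irreducible over Q since -1558 is not a rational square. The splitting field Q(sqrt(-1558)) has degree 2 over Q, and its unique nontrivial automorphism is sqrt(-1558) ↦ -sqrt(-1558). Hence Gal(Q(sqrt(-1558))/Q) = Z/2Z.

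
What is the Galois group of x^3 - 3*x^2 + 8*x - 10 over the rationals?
Gal(K/Q) = S_3 (symmetric group of order 6)

Compute the discriminant of x^3 + (-3)*x^2 + (8)*x + (-10): Δ = -932. Since Δ is not a rational square, the Galois group is not contained in A_3; it must be the full S_3 (irreducibility of the cubic rules out anything smaller).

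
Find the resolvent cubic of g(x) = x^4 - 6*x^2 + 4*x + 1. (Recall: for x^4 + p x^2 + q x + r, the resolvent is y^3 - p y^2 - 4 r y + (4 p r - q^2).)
h(y) = y^3 + 6*y^2 - 4*y - 40

Identify coefficients: p = -6, q = 4, r = 1.
Plug into h(y) = y^3 - p y^2 - 4 r y + (4 p r - q^2):
  h(y) = y^3 - (-6) y^2 - 4*(1) y + (4*(-6)*(1) - (4)^2)
       = y^3 + (6) y^2 + (-4) y + (-40).
Simplifying: h(y) = y^3 + 6*y^2 - 4*y - 40.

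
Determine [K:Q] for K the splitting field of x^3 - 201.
[K:Q] = 6

x^3 - 201 has one real root r = 201^(1/3) and two complex roots r*zeta_3, r*zeta_3^2 where zeta_3 = e^(2*pi*i/3). The splitting field is Q(r, zeta_3). [Q(r):Q] = 3 and [Q(zeta_3):Q] = 2 with gcd = 1, so [Q(r, zeta_3):Q] = 3 * 2 = 6.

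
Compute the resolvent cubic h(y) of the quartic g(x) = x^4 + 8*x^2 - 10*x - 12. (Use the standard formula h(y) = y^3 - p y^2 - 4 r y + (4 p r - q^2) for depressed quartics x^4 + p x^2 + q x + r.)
h(y) = y^3 - 8*y^2 + 48*y - 484

Identify coefficients: p = 8, q = -10, r = -12.
Plug into h(y) = y^3 - p y^2 - 4 r y + (4 p r - q^2):
  h(y) = y^3 - (8) y^2 - 4*(-12) y + (4*(8)*(-12) - (-10)^2)
       = y^3 + (-8) y^2 + (48) y + (-484).
Simplifying: h(y) = y^3 - 8*y^2 + 48*y - 484.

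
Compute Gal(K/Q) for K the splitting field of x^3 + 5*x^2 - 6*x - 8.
Gal(K/Q) = S_3 (symmetric group of order 6)

Compute the discriminant of x^3 + (5)*x^2 + (-6)*x + (-8): Δ = 8356. Since Δ is not a rational square, the Galois group is not contained in A_3; it must be the full S_3 (irreducibility of the cubic rules out anything smaller).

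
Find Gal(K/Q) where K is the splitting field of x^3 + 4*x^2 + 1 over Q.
Gal(K/Q) = S_3 (symmetric group of order 6)

Compute the discriminant of x^3 + (4)*x^2 + (0)*x + (1): Δ = -283. Since Δ is not a rational square, the Galois group is not contained in A_3; it must be the full S_3 (irreducibility of the cubic rules out anything smaller).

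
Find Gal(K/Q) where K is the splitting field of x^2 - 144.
Gal(K/Q) = trivial group (order 1)

x^2 - 144 factors as (x - 12)(x + 12) over Q, so its splitting field is Q itself and the Galois group is trivial.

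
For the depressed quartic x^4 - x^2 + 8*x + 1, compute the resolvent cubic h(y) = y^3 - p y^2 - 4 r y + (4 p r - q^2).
h(y) = y^3 + y^2 - 4*y - 68

Identify coefficients: p = -1, q = 8, r = 1.
Plug into h(y) = y^3 - p y^2 - 4 r y + (4 p r - q^2):
  h(y) = y^3 - (-1) y^2 - 4*(1) y + (4*(-1)*(1) - (8)^2)
       = y^3 + (1) y^2 + (-4) y + (-68).
Simplifying: h(y) = y^3 + y^2 - 4*y - 68.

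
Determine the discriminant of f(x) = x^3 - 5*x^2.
Δ = 0

For x^3 + a x^2 + b x + c the discriminant is Δ = 18 a b c - 4 a^3 c + a^2 b^2 - 4 b^3 - 27 c^2.
Plug a = -5, b = 0, c = 0:
  18*(-5)*(0)*(0) - 4*(-5)^3*(0) + (-5)^2*(0)^2 - 4*(0)^3 - 27*(0)^2
  = 0 + (0) + 0 + (0) + (0)
  = 0.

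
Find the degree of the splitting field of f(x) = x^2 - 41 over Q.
[K:Q] = 2

The polynomial x^2 - 41 is irreducible over Q since 41 is not a perfect square. Its splitting field is Q(sqrt(41)), which has degree 2 over Q.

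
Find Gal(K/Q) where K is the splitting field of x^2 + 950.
Gal(K/Q) = Z/2Z (cyclic of order 2)

x^2 + 950 is irreducible over Q since -950 is not a rational square. The splitting field Q(sqrt(-950)) has degree 2 over Q, and its unique nontrivial automorphism is sqrt(-950) ↦ -sqrt(-950). Hence Gal(Q(sqrt(-950))/Q) = Z/2Z.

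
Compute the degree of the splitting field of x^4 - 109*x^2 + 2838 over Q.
[K:Q] = 4

f factors as (x^2 - 66)(x^2 - 43); the splitting field is K = Q(sqrt(66), sqrt(43)). Since 66, 43, and 2838 are all non-squares in Q, the three subfields Q(sqrt(66)), Q(sqrt(43)), Q(sqrt(2838)) are distinct degree-2 extensions, so [K:Q] = 4 (Klein four Galois group).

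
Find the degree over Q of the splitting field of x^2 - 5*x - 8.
[K:Q] = 2

The discriminant of x^2 + (-5)*x + (-8) is b^2 - 4c = 25 - (-32) = 57. Since 57 is not a perfect square in Q, the polynomial is irreducible over Q. Its two roots generate a degree-2 extension, so [K:Q] = 2.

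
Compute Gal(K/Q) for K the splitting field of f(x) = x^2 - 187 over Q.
Gal(K/Q) = Z/2Z (cyclic of order 2)

x^2 - 187 is irreducible over Q since 187 is not a rational square. The splitting field Q(sqrt(187)) has degree 2 over Q, and its unique nontrivial automorphism is sqrt(187) ↦ -sqrt(187). Hence Gal(Q(sqrt(187))/Q) = Z/2Z.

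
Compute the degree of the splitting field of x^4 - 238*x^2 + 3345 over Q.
[K:Q] = 4

f factors as (x^2 - 223)(x^2 - 15); the splitting field is K = Q(sqrt(223), sqrt(15)). Since 223, 15, and 3345 are all non-squares in Q, the three subfields Q(sqrt(223)), Q(sqrt(15)), Q(sqrt(3345)) are distinct degree-2 extensions, so [K:Q] = 4 (Klein four Galois group).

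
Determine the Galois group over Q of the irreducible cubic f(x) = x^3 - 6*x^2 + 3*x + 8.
Gal(K/Q) = S_3 (symmetric group of order 6)

Compute the discriminant of x^3 + (-6)*x^2 + (3)*x + (8): Δ = 2808. Since Δ is not a rational square, the Galois group is not contained in A_3; it must be the full S_3 (irreducibility of the cubic rules out anything smaller).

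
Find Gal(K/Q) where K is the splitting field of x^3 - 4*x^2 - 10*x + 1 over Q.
Gal(K/Q) = S_3 (symmetric group of order 6)

Compute the discriminant of x^3 + (-4)*x^2 + (-10)*x + (1): Δ = 6549. Since Δ is not a rational square, the Galois group is not contained in A_3; it must be the full S_3 (irreducibility of the cubic rules out anything smaller).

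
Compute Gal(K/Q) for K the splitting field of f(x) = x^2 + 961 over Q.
Gal(K/Q) = Z/2Z (cyclic of order 2)

x^2 + 961 is irreducible over Q since -961 is not a rational square. The splitting field Q(sqrt(-961)) has degree 2 over Q, and its unique nontrivial automorphism is sqrt(-961) ↦ -sqrt(-961). Hence Gal(Q(sqrt(-961))/Q) = Z/2Z.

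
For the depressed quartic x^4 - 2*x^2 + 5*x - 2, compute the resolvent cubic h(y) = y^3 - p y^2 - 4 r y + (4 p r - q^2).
h(y) = y^3 + 2*y^2 + 8*y - 9

Identify coefficients: p = -2, q = 5, r = -2.
Plug into h(y) = y^3 - p y^2 - 4 r y + (4 p r - q^2):
  h(y) = y^3 - (-2) y^2 - 4*(-2) y + (4*(-2)*(-2) - (5)^2)
       = y^3 + (2) y^2 + (8) y + (-9).
Simplifying: h(y) = y^3 + 2*y^2 + 8*y - 9.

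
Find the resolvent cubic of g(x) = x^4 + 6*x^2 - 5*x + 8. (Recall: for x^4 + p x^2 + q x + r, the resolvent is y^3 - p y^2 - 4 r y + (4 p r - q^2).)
h(y) = y^3 - 6*y^2 - 32*y + 167

Identify coefficients: p = 6, q = -5, r = 8.
Plug into h(y) = y^3 - p y^2 - 4 r y + (4 p r - q^2):
  h(y) = y^3 - (6) y^2 - 4*(8) y + (4*(6)*(8) - (-5)^2)
       = y^3 + (-6) y^2 + (-32) y + (167).
Simplifying: h(y) = y^3 - 6*y^2 - 32*y + 167.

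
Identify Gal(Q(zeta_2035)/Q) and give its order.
|Gal(Q(zeta_2035)/Q)| = phi(2035) = 1440; group ≅ (Z/2035Z)^* ≅ Z/4Z × Z/10Z × Z/36Z

The n-th cyclotomic polynomial Φ_2035(x) is the minimal polynomial of zeta_2035 over Q and has degree phi(2035) = 1440. So Q(zeta_2035) is a degree-1440 Galois extension with Galois group (Z/2035Z)^*. By CRT, (Z/2035Z)^* ≅ (Z/5Z)^* × (Z/11Z)^* × (Z/37Z)^*. Each prime-power unit group is (Z/5Z)^* ≅ Z/4Z; (Z/11Z)^* ≅ Z/10Z; (Z/37Z)^* ≅ Z/36Z. Hence Gal(Q(zeta_2035)/Q) ≅ Z/4Z × Z/10Z × Z/36Z.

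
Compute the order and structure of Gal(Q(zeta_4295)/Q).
|Gal(Q(zeta_4295)/Q)| = phi(4295) = 3432; group ≅ (Z/4295Z)^* ≅ Z/4Z × Z/858Z

The n-th cyclotomic polynomial Φ_4295(x) is the minimal polynomial of zeta_4295 over Q and has degree phi(4295) = 3432. So Q(zeta_4295) is a degree-3432 Galois extension with Galois group (Z/4295Z)^*. By CRT, (Z/4295Z)^* ≅ (Z/5Z)^* × (Z/859Z)^*. Each prime-power unit group is (Z/5Z)^* ≅ Z/4Z; (Z/859Z)^* ≅ Z/858Z. Hence Gal(Q(zeta_4295)/Q) ≅ Z/4Z × Z/858Z.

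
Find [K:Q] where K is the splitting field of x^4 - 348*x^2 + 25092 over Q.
[K:Q] = 4

f factors as (x^2 - 246)(x^2 - 102); the splitting field is K = Q(sqrt(246), sqrt(102)). Since 246, 102, and 25092 are all non-squares in Q, the three subfields Q(sqrt(246)), Q(sqrt(102)), Q(sqrt(25092)) are distinct degree-2 extensions, so [K:Q] = 4 (Klein four Galois group).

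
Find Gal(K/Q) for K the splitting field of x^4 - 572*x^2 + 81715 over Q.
Gal(K/Q) = V_4 (Klein four-group, Z/2Z × Z/2Z)

f factors as (x^2 - 295)(x^2 - 277), so the splitting field is K = Q(sqrt(295), sqrt(277)). The elements 295, 277, 81715 are all non-squares in Q, so sqrt(295) and sqrt(277) generate independent quadratic extensions. Thus [K:Q] = 4 and Gal(K/Q) is generated by the two order-2 automorphisms sqrt(295) ↦ -sqrt(295) and sqrt(277) ↦ -sqrt(277), giving V_4.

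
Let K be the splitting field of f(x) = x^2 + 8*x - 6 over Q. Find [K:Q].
[K:Q] = 2

The discriminant of x^2 + (8)*x + (-6) is b^2 - 4c = 64 - (-24) = 88. Since 88 is not a perfect square in Q, the polynomial is irreducible over Q. Its two roots generate a degree-2 extension, so [K:Q] = 2.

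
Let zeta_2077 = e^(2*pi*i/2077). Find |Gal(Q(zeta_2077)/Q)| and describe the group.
|Gal(Q(zeta_2077)/Q)| = phi(2077) = 1980; group ≅ (Z/2077Z)^* ≅ Z/30Z × Z/66Z

The n-th cyclotomic polynomial Φ_2077(x) is the minimal polynomial of zeta_2077 over Q and has degree phi(2077) = 1980. So Q(zeta_2077) is a degree-1980 Galois extension with Galois group (Z/2077Z)^*. By CRT, (Z/2077Z)^* ≅ (Z/31Z)^* × (Z/67Z)^*. Each prime-power unit group is (Z/31Z)^* ≅ Z/30Z; (Z/67Z)^* ≅ Z/66Z. Hence Gal(Q(zeta_2077)/Q) ≅ Z/30Z × Z/66Z.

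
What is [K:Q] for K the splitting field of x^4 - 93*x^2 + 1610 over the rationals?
[K:Q] = 4

f factors as (x^2 - 70)(x^2 - 23); the splitting field is K = Q(sqrt(70), sqrt(23)). Since 70, 23, and 1610 are all non-squares in Q, the three subfields Q(sqrt(70)), Q(sqrt(23)), Q(sqrt(1610)) are distinct degree-2 extensions, so [K:Q] = 4 (Klein four Galois group).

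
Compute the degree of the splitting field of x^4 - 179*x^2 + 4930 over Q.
[K:Q] = 4

f factors as (x^2 - 34)(x^2 - 145); the splitting field is K = Q(sqrt(34), sqrt(145)). Since 34, 145, and 4930 are all non-squares in Q, the three subfields Q(sqrt(34)), Q(sqrt(145)), Q(sqrt(4930)) are distinct degree-2 extensions, so [K:Q] = 4 (Klein four Galois group).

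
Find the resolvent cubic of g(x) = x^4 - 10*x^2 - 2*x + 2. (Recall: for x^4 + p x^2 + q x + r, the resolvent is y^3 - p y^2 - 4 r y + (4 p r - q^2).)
h(y) = y^3 + 10*y^2 - 8*y - 84

Identify coefficients: p = -10, q = -2, r = 2.
Plug into h(y) = y^3 - p y^2 - 4 r y + (4 p r - q^2):
  h(y) = y^3 - (-10) y^2 - 4*(2) y + (4*(-10)*(2) - (-2)^2)
       = y^3 + (10) y^2 + (-8) y + (-84).
Simplifying: h(y) = y^3 + 10*y^2 - 8*y - 84.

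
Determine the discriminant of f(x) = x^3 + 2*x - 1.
Δ = -59

For a depressed cubic x^3 + p x + q the discriminant is Δ = -4 p^3 - 27 q^2 = -4*(2)^3 - 27*(-1)^2 = -32 - 27 = -59.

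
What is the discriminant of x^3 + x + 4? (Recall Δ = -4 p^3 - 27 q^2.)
Δ = -436

For a depressed cubic x^3 + p x + q the discriminant is Δ = -4 p^3 - 27 q^2 = -4*(1)^3 - 27*(4)^2 = -4 - 432 = -436.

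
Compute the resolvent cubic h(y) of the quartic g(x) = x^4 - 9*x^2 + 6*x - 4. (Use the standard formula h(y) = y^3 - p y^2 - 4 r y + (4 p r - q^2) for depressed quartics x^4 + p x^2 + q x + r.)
h(y) = y^3 + 9*y^2 + 16*y + 108

Identify coefficients: p = -9, q = 6, r = -4.
Plug into h(y) = y^3 - p y^2 - 4 r y + (4 p r - q^2):
  h(y) = y^3 - (-9) y^2 - 4*(-4) y + (4*(-9)*(-4) - (6)^2)
       = y^3 + (9) y^2 + (16) y + (108).
Simplifying: h(y) = y^3 + 9*y^2 + 16*y + 108.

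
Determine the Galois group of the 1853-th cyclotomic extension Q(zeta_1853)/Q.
|Gal(Q(zeta_1853)/Q)| = phi(1853) = 1728; group ≅ (Z/1853Z)^* ≅ Z/16Z × Z/108Z

The n-th cyclotomic polynomial Φ_1853(x) is the minimal polynomial of zeta_1853 over Q and has degree phi(1853) = 1728. So Q(zeta_1853) is a degree-1728 Galois extension with Galois group (Z/1853Z)^*. By CRT, (Z/1853Z)^* ≅ (Z/17Z)^* × (Z/109Z)^*. Each prime-power unit group is (Z/17Z)^* ≅ Z/16Z; (Z/109Z)^* ≅ Z/108Z. Hence Gal(Q(zeta_1853)/Q) ≅ Z/16Z × Z/108Z.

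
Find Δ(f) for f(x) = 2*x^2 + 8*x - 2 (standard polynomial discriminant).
Δ = 80

For a quadratic a x^2 + b x + c the discriminant is Δ = b^2 - 4ac = (8)^2 - 4*(2)*(-2) = 64 - (-16) = 80.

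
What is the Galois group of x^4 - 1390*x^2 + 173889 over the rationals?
Gal(K/Q) = Z/2Z (cyclic of order 2)

f factors as (x^2 - 139)(x^2 - 1251), so the splitting field is K = Q(sqrt(139), sqrt(1251)). The squarefree part of 139 is 139 and the squarefree part of 1251 is also 139, so sqrt(139) and sqrt(1251) are both rational multiples of sqrt(139). Hence Q(sqrt(139)) = Q(sqrt(1251)) = Q(sqrt(139)), and the splitting field collapses to a single degree-2 extension with Galois group Z/2Z.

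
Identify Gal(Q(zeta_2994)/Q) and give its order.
|Gal(Q(zeta_2994)/Q)| = phi(2994) = 996; group ≅ (Z/2994Z)^* ≅ Z/2Z × Z/498Z

The n-th cyclotomic polynomial Φ_2994(x) is the minimal polynomial of zeta_2994 over Q and has degree phi(2994) = 996. So Q(zeta_2994) is a degree-996 Galois extension with Galois group (Z/2994Z)^*. By CRT, (Z/2994Z)^* ≅ (Z/2Z)^* × (Z/3Z)^* × (Z/499Z)^*. Each prime-power unit group is (Z/2Z)^* ≅ trivial group (order 1); (Z/3Z)^* ≅ Z/2Z; (Z/499Z)^* ≅ Z/498Z. Hence Gal(Q(zeta_2994)/Q) ≅ Z/2Z × Z/498Z.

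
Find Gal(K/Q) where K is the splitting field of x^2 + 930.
Gal(K/Q) = Z/2Z (cyclic of order 2)

x^2 + 930 is irreducible over Q since -930 is not a rational square. The splitting field Q(sqrt(-930)) has degree 2 over Q, and its unique nontrivial automorphism is sqrt(-930) ↦ -sqrt(-930). Hence Gal(Q(sqrt(-930))/Q) = Z/2Z.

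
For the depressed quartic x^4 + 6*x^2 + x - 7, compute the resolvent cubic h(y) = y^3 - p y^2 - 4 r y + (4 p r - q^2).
h(y) = y^3 - 6*y^2 + 28*y - 169

Identify coefficients: p = 6, q = 1, r = -7.
Plug into h(y) = y^3 - p y^2 - 4 r y + (4 p r - q^2):
  h(y) = y^3 - (6) y^2 - 4*(-7) y + (4*(6)*(-7) - (1)^2)
       = y^3 + (-6) y^2 + (28) y + (-169).
Simplifying: h(y) = y^3 - 6*y^2 + 28*y - 169.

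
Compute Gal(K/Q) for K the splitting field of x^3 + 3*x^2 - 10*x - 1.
Gal(K/Q) = S_3 (symmetric group of order 6)

Compute the discriminant of x^3 + (3)*x^2 + (-10)*x + (-1): Δ = 5521. Since Δ is not a rational square, the Galois group is not contained in A_3; it must be the full S_3 (irreducibility of the cubic rules out anything smaller).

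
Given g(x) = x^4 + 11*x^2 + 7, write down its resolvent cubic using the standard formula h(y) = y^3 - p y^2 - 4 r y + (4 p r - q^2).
h(y) = y^3 - 11*y^2 - 28*y + 308

Identify coefficients: p = 11, q = 0, r = 7.
Plug into h(y) = y^3 - p y^2 - 4 r y + (4 p r - q^2):
  h(y) = y^3 - (11) y^2 - 4*(7) y + (4*(11)*(7) - (0)^2)
       = y^3 + (-11) y^2 + (-28) y + (308).
Simplifying: h(y) = y^3 - 11*y^2 - 28*y + 308.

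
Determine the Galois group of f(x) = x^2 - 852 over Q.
Gal(K/Q) = Z/2Z (cyclic of order 2)

x^2 - 852 is irreducible over Q since 852 is not a rational square. The splitting field Q(sqrt(852)) has degree 2 over Q, and its unique nontrivial automorphism is sqrt(852) ↦ -sqrt(852). Hence Gal(Q(sqrt(852))/Q) = Z/2Z.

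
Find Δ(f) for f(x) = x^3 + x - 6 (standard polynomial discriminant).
Δ = -976

For x^3 + a x^2 + b x + c the discriminant is Δ = 18 a b c - 4 a^3 c + a^2 b^2 - 4 b^3 - 27 c^2.
Plug a = 0, b = 1, c = -6:
  18*(0)*(1)*(-6) - 4*(0)^3*(-6) + (0)^2*(1)^2 - 4*(1)^3 - 27*(-6)^2
  = 0 + (0) + 0 + (-4) + (-972)
  = -976.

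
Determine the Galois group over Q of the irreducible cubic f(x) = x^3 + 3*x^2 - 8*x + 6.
Gal(K/Q) = S_3 (symmetric group of order 6)

Compute the discriminant of x^3 + (3)*x^2 + (-8)*x + (6): Δ = -1588. Since Δ is not a rational square, the Galois group is not contained in A_3; it must be the full S_3 (irreducibility of the cubic rules out anything smaller).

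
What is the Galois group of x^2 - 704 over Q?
Gal(K/Q) = Z/2Z (cyclic of order 2)

x^2 - 704 is irreducible over Q since 704 is not a rational square. The splitting field Q(sqrt(704)) has degree 2 over Q, and its unique nontrivial automorphism is sqrt(704) ↦ -sqrt(704). Hence Gal(Q(sqrt(704))/Q) = Z/2Z.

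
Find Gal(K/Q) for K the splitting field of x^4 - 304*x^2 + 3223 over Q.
Gal(K/Q) = V_4 (Klein four-group, Z/2Z × Z/2Z)

f factors as (x^2 - 293)(x^2 - 11), so the splitting field is K = Q(sqrt(293), sqrt(11)). The elements 293, 11, 3223 are all non-squares in Q, so sqrt(293) and sqrt(11) generate independent quadratic extensions. Thus [K:Q] = 4 and Gal(K/Q) is generated by the two order-2 automorphisms sqrt(293) ↦ -sqrt(293) and sqrt(11) ↦ -sqrt(11), giving V_4.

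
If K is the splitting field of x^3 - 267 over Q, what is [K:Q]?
[K:Q] = 6

x^3 - 267 has one real root r = 267^(1/3) and two complex roots r*zeta_3, r*zeta_3^2 where zeta_3 = e^(2*pi*i/3). The splitting field is Q(r, zeta_3). [Q(r):Q] = 3 and [Q(zeta_3):Q] = 2 with gcd = 1, so [Q(r, zeta_3):Q] = 3 * 2 = 6.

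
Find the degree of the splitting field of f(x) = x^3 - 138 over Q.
[K:Q] = 6

x^3 - 138 has one real root r = 138^(1/3) and two complex roots r*zeta_3, r*zeta_3^2 where zeta_3 = e^(2*pi*i/3). The splitting field is Q(r, zeta_3). [Q(r):Q] = 3 and [Q(zeta_3):Q] = 2 with gcd = 1, so [Q(r, zeta_3):Q] = 3 * 2 = 6.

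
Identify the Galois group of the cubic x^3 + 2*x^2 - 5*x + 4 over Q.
Gal(K/Q) = S_3 (symmetric group of order 6)

Compute the discriminant of x^3 + (2)*x^2 + (-5)*x + (4): Δ = -680. Since Δ is not a rational square, the Galois group is not contained in A_3; it must be the full S_3 (irreducibility of the cubic rules out anything smaller).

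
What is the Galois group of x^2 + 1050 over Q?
Gal(K/Q) = Z/2Z (cyclic of order 2)

x^2 + 1050 is irreducible over Q since -1050 is not a rational square. The splitting field Q(sqrt(-1050)) has degree 2 over Q, and its unique nontrivial automorphism is sqrt(-1050) ↦ -sqrt(-1050). Hence Gal(Q(sqrt(-1050))/Q) = Z/2Z.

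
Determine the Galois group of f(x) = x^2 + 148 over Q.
Gal(K/Q) = Z/2Z (cyclic of order 2)

x^2 + 148 is irreducible over Q since -148 is not a rational square. The splitting field Q(sqrt(-148)) has degree 2 over Q, and its unique nontrivial automorphism is sqrt(-148) ↦ -sqrt(-148). Hence Gal(Q(sqrt(-148))/Q) = Z/2Z.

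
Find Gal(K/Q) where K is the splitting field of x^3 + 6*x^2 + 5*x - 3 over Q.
Gal(K/Q) = S_3 (symmetric group of order 6)

Compute the discriminant of x^3 + (6)*x^2 + (5)*x + (-3): Δ = 1129. Since Δ is not a rational square, the Galois group is not contained in A_3; it must be the full S_3 (irreducibility of the cubic rules out anything smaller).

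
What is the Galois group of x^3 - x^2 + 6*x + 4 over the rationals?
Gal(K/Q) = S_3 (symmetric group of order 6)

Compute the discriminant of x^3 + (-1)*x^2 + (6)*x + (4): Δ = -1676. Since Δ is not a rational square, the Galois group is not contained in A_3; it must be the full S_3 (irreducibility of the cubic rules out anything smaller).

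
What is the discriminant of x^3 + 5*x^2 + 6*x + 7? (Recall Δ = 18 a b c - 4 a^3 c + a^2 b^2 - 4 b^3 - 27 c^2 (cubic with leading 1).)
Δ = -1007

For x^3 + a x^2 + b x + c the discriminant is Δ = 18 a b c - 4 a^3 c + a^2 b^2 - 4 b^3 - 27 c^2.
Plug a = 5, b = 6, c = 7:
  18*(5)*(6)*(7) - 4*(5)^3*(7) + (5)^2*(6)^2 - 4*(6)^3 - 27*(7)^2
  = 3780 + (-3500) + 900 + (-864) + (-1323)
  = -1007.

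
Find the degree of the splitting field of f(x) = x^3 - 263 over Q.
[K:Q] = 6

x^3 - 263 has one real root r = 263^(1/3) and two complex roots r*zeta_3, r*zeta_3^2 where zeta_3 = e^(2*pi*i/3). The splitting field is Q(r, zeta_3). [Q(r):Q] = 3 and [Q(zeta_3):Q] = 2 with gcd = 1, so [Q(r, zeta_3):Q] = 3 * 2 = 6.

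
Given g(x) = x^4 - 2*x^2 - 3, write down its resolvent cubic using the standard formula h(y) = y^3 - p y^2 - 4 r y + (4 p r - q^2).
h(y) = y^3 + 2*y^2 + 12*y + 24

Identify coefficients: p = -2, q = 0, r = -3.
Plug into h(y) = y^3 - p y^2 - 4 r y + (4 p r - q^2):
  h(y) = y^3 - (-2) y^2 - 4*(-3) y + (4*(-2)*(-3) - (0)^2)
       = y^3 + (2) y^2 + (12) y + (24).
Simplifying: h(y) = y^3 + 2*y^2 + 12*y + 24.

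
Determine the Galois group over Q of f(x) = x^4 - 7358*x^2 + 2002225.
Gal(K/Q) = Z/2Z (cyclic of order 2)

f factors as (x^2 - 7075)(x^2 - 283), so the splitting field is K = Q(sqrt(7075), sqrt(283)). The squarefree part of 7075 is 283 and the squarefree part of 283 is also 283, so sqrt(7075) and sqrt(283) are both rational multiples of sqrt(283). Hence Q(sqrt(7075)) = Q(sqrt(283)) = Q(sqrt(283)), and the splitting field collapses to a single degree-2 extension with Galois group Z/2Z.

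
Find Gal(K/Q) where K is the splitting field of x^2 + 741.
Gal(K/Q) = Z/2Z (cyclic of order 2)

x^2 + 741 is irreducible over Q since -741 is not a rational square. The splitting field Q(sqrt(-741)) has degree 2 over Q, and its unique nontrivial automorphism is sqrt(-741) ↦ -sqrt(-741). Hence Gal(Q(sqrt(-741))/Q) = Z/2Z.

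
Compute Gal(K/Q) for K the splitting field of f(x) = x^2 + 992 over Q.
Gal(K/Q) = Z/2Z (cyclic of order 2)

x^2 + 992 is irreducible over Q since -992 is not a rational square. The splitting field Q(sqrt(-992)) has degree 2 over Q, and its unique nontrivial automorphism is sqrt(-992) ↦ -sqrt(-992). Hence Gal(Q(sqrt(-992))/Q) = Z/2Z.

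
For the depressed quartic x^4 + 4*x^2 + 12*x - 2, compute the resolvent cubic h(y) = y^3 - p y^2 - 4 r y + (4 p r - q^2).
h(y) = y^3 - 4*y^2 + 8*y - 176

Identify coefficients: p = 4, q = 12, r = -2.
Plug into h(y) = y^3 - p y^2 - 4 r y + (4 p r - q^2):
  h(y) = y^3 - (4) y^2 - 4*(-2) y + (4*(4)*(-2) - (12)^2)
       = y^3 + (-4) y^2 + (8) y + (-176).
Simplifying: h(y) = y^3 - 4*y^2 + 8*y - 176.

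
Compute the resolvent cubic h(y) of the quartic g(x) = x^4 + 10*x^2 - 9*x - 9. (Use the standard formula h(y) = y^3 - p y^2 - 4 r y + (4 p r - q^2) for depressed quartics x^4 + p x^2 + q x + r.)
h(y) = y^3 - 10*y^2 + 36*y - 441

Identify coefficients: p = 10, q = -9, r = -9.
Plug into h(y) = y^3 - p y^2 - 4 r y + (4 p r - q^2):
  h(y) = y^3 - (10) y^2 - 4*(-9) y + (4*(10)*(-9) - (-9)^2)
       = y^3 + (-10) y^2 + (36) y + (-441).
Simplifying: h(y) = y^3 - 10*y^2 + 36*y - 441.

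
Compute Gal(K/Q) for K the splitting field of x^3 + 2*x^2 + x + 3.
Gal(K/Q) = S_3 (symmetric group of order 6)

Compute the discriminant of x^3 + (2)*x^2 + (1)*x + (3): Δ = -231. Since Δ is not a rational square, the Galois group is not contained in A_3; it must be the full S_3 (irreducibility of the cubic rules out anything smaller).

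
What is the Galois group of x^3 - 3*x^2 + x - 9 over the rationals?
Gal(K/Q) = S_3 (symmetric group of order 6)

Compute the discriminant of x^3 + (-3)*x^2 + (1)*x + (-9): Δ = -2668. Since Δ is not a rational square, the Galois group is not contained in A_3; it must be the full S_3 (irreducibility of the cubic rules out anything smaller).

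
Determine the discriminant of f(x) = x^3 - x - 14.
Δ = -5288

For a depressed cubic x^3 + p x + q the discriminant is Δ = -4 p^3 - 27 q^2 = -4*(-1)^3 - 27*(-14)^2 = 4 - 5292 = -5288.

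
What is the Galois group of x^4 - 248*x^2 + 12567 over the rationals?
Gal(K/Q) = V_4 (Klein four-group, Z/2Z × Z/2Z)

f factors as (x^2 - 71)(x^2 - 177), so the splitting field is K = Q(sqrt(71), sqrt(177)). The elements 71, 177, 12567 are all non-squares in Q, so sqrt(71) and sqrt(177) generate independent quadratic extensions. Thus [K:Q] = 4 and Gal(K/Q) is generated by the two order-2 automorphisms sqrt(71) ↦ -sqrt(71) and sqrt(177) ↦ -sqrt(177), giving V_4.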